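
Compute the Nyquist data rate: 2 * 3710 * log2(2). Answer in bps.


Rate = 2 * B * log2(M) = 2 * 3710 * 1.0 = 7420.0

7420.0 bps


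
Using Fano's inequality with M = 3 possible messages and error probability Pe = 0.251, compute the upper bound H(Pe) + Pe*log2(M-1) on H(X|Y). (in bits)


H(Pe) = -Pe*log2(Pe) - (1-Pe)*log2(1-Pe) = -0.251*log2(0.251) - 0.749*log2(0.749) = 0.500554 + 0.312305 = 0.8129. Pe*log2(M-1) = 0.251*log2(2) = 0.251000. Bound = H(Pe) + Pe*log2(M-1) = 0.500554 + 0.312305 + 0.251000 = 1.0639

1.0639 bits


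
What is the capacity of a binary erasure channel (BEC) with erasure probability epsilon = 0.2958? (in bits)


C = 1 - epsilon = 1 - 0.2958 = 0.7042

0.7042 bits


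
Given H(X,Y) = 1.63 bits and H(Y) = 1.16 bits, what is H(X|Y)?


H(X|Y) = H(X,Y) - H(Y) = 1.63 - 1.16 = 0.47

0.47 bits


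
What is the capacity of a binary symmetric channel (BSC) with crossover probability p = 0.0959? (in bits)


H(p) = -p*log2(p) - (1-p)*log2(1-p) = -0.0959*log2(0.0959) - 0.9041*log2(0.9041) = 0.324365 + 0.131497 = 0.4559. C = 1 - H(p) = 1 - 0.4559 = 0.5441

0.5441 bits


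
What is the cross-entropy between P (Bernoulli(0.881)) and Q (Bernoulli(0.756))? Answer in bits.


H(P,Q) = -p*log2(q) - (1-p)*log2(1-q). -0.881*log2(0.756) = 0.355520; -0.119*log2(0.244) = 0.242171. H(P,Q) = 0.355520 + 0.242171 = 0.5977

0.5977 bits


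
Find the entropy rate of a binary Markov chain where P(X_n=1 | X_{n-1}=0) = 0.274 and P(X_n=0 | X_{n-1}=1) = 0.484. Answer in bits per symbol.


Stationary distribution: pi_0 = p10/(p01+p10) = 0.6385, pi_1 = 0.3615. Entropy rate H' = pi_0*H(p01) + pi_1*H(p10) = 0.6385*0.8471 + 0.3615*0.9993 = 0.9021

0.9021 bits/symbol


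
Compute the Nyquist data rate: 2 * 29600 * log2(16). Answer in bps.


Rate = 2 * B * log2(M) = 2 * 29600 * 4.0 = 236800.0

236800.0 bps


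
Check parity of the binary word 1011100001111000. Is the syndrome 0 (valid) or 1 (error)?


Syndrome = XOR of all bits = 1 XOR 0 XOR 1 XOR 1 XOR 1 XOR 0 XOR 0 XOR 0 XOR 0 XOR 1 XOR 1 XOR 1 XOR 1 XOR 0 XOR 0 XOR 0 = 0

0


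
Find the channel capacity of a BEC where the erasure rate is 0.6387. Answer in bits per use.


C = 1 - epsilon = 1 - 0.6387 = 0.3613

0.3613 bits


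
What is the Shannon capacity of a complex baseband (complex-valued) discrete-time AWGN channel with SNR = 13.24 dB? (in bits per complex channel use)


SNR_linear = 10^(13.24/10) = 21.0863; C = log2(1 + SNR_linear) = log2(1 + 21.0863) = 4.4651

4.4651 bits/channel use


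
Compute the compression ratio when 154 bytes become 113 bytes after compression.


Ratio = original / compressed = 154 / 113 = 1.3628

1.3628


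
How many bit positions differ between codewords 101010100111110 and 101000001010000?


Count differing positions: . . . . ^ . ^ . ^ ^ . ^ ^ ^ . = 7 differences

7


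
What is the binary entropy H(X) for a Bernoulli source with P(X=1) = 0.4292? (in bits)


H = -p*log2(p) - (1-p)*log2(1-p). -0.4292*log2(0.4292) = 0.523743; -0.5708*log2(0.5708) = 0.461745. H = 0.523743 + 0.461745 = 0.9855

0.9855 bits


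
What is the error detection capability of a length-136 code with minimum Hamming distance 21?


Detection capability = d_min - 1 = 21 - 1 = 20

20 errors


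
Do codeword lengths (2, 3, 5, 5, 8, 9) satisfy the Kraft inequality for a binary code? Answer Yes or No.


Kraft sum = sum(2^(-l_i)) = 0.4434, need <= 1. Result: satisfied (a binary prefix-free code with these lengths exists)

Yes


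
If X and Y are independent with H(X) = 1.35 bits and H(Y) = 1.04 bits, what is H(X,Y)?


For independent variables, H(X,Y) = H(X) + H(Y) = 1.35 + 1.04 = 2.39

2.39 bits


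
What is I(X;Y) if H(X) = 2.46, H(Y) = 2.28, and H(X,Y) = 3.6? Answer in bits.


I(X;Y) = H(X) + H(Y) - H(X,Y) = 2.46 + 2.28 - 3.6 = 1.14

1.14 bits


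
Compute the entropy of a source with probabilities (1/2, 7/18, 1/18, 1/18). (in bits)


H = -sum(p_i * log2(p_i)). Terms: -(1/2)*log2(1/2) = 0.500000; -(7/18)*log2(7/18) = 0.529888; -(1/18)*log2(1/18) = 0.231663; -(1/18)*log2(1/18) = 0.231663. H = 0.500000 + 0.529888 + 0.231663 + 0.231663 = 1.4932

1.4932 bits


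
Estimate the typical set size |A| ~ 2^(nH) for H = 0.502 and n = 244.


log2|A_typical| = nH = 244 * 0.502 = 122.488, so |A_typical| ~ 2^122.488 = 7.457e+36

7.457e+36


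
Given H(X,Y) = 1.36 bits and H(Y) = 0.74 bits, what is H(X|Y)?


H(X|Y) = H(X,Y) - H(Y) = 1.36 - 0.74 = 0.62

0.62 bits


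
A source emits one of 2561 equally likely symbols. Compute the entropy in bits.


H = log2(n) = log2(2561) = 11.3225

11.3225 bits


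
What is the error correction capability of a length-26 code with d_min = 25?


Correction capability = floor((d-1)/2) = floor((25-1)/2) = 12

12 errors


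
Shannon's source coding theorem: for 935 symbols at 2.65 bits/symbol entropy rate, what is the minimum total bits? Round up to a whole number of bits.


Minimum bits >= n * H = 935 * 2.65 = 2477.75, rounded up to a whole number of bits = 2478

2478 bits


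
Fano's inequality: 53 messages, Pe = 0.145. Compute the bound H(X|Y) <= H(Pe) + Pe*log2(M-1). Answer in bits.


H(Pe) = -Pe*log2(Pe) - (1-Pe)*log2(1-Pe) = -0.145*log2(0.145) - 0.855*log2(0.855) = 0.403952 + 0.193233 = 0.5972. Pe*log2(M-1) = 0.145*log2(52) = 0.826564. Bound = H(Pe) + Pe*log2(M-1) = 0.403952 + 0.193233 + 0.826564 = 1.4237

1.4237 bits


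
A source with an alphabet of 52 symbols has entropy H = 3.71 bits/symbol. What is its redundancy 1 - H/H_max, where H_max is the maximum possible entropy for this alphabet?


H_max = log2(K) = log2(52) = 5.7004 bits/symbol. Redundancy = 1 - H/H_max = 1 - 3.71/5.7004 = 1 - 0.6508 = 0.3492

0.3492


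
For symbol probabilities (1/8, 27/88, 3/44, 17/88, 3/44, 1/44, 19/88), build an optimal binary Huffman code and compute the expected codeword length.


Huffman construction (repeatedly merge the two least-probable nodes; each merge adds 1 bit to every symbol beneath it): 1/44 + 3/44 = 1/11; 3/44 + 1/11 = 7/44; 1/8 + 7/44 = 25/88; 17/88 + 19/88 = 9/22; 25/88 + 27/88 = 13/22; 9/22 + 13/22 = 1. Resulting codeword lengths (in the order the probabilities were given): (3, 2, 5, 2, 4, 5, 2). L_avg = sum(p_i * l_i) = 1/8*3 + 27/88*2 + 3/44*5 + 17/88*2 + 3/44*4 + 1/44*5 + 19/88*2 = 223/88 = 2.5341

2.5341 bits


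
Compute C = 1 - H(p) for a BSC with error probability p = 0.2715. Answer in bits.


H(p) = -p*log2(p) - (1-p)*log2(1-p) = -0.2715*log2(0.2715) - 0.7285*log2(0.7285) = 0.510685 + 0.332924 = 0.8436. C = 1 - H(p) = 1 - 0.8436 = 0.1564

0.1564 bits


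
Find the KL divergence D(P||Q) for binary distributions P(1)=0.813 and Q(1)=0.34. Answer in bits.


KL = p*log2(p/q) + (1-p)*log2((1-p)/(1-q)) = 0.813*log2(0.813/0.34) + 0.187*log2(0.187/0.66) = 0.6823

0.6823 bits


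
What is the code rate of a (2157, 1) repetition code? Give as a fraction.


Rate = k/n = 1/2157

1/2157


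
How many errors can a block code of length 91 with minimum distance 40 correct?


Correction capability = floor((d-1)/2) = floor((40-1)/2) = 19

19 errors


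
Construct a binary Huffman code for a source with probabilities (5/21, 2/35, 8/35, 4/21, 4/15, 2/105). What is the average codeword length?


Huffman construction (repeatedly merge the two least-probable nodes; each merge adds 1 bit to every symbol beneath it): 2/105 + 2/35 = 8/105; 8/105 + 4/21 = 4/15; 8/35 + 5/21 = 7/15; 4/15 + 4/15 = 8/15; 7/15 + 8/15 = 1. Resulting codeword lengths (in the order the probabilities were given): (2, 4, 2, 3, 2, 4). L_avg = sum(p_i * l_i) = 5/21*2 + 2/35*4 + 8/35*2 + 4/21*3 + 4/15*2 + 2/105*4 = 82/35 = 2.3429

2.3429 bits


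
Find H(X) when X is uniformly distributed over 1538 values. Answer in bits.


H = log2(n) = log2(1538) = 10.5868

10.5868 bits


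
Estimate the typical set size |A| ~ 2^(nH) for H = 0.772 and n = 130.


log2|A_typical| = nH = 130 * 0.772 = 100.36, so |A_typical| ~ 2^100.36 = 1.627e+30

1.627e+30


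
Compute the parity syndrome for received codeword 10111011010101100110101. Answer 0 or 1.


Syndrome = XOR of all bits = 1 XOR 0 XOR 1 XOR 1 XOR 1 XOR 0 XOR 1 XOR 1 XOR 0 XOR 1 XOR 0 XOR 1 XOR 0 XOR 1 XOR 1 XOR 0 XOR 0 XOR 1 XOR 1 XOR 0 XOR 1 XOR 0 XOR 1 = 0

0


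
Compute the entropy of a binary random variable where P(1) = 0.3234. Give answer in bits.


H = -p*log2(p) - (1-p)*log2(1-p). -0.3234*log2(0.3234) = 0.526692; -0.6766*log2(0.6766) = 0.381349. H = 0.526692 + 0.381349 = 0.908

0.908 bits


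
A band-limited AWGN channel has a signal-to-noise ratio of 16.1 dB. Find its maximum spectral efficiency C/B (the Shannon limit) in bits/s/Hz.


SNR_linear = 10^(16.1/10) = 40.738; C/B = log2(1 + SNR_linear) = log2(1 + 40.738) = 5.3833

5.3833 bits/s/Hz


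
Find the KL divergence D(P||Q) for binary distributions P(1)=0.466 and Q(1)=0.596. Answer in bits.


KL = p*log2(p/q) + (1-p)*log2((1-p)/(1-q)) = 0.466*log2(0.466/0.596) + 0.534*log2(0.534/0.404) = 0.0495

0.0495 bits


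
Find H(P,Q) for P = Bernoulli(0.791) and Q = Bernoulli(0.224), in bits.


H(P,Q) = -p*log2(q) - (1-p)*log2(1-q). -0.791*log2(0.224) = 1.707318; -0.209*log2(0.776) = 0.076467. H(P,Q) = 1.707318 + 0.076467 = 1.7838

1.7838 bits


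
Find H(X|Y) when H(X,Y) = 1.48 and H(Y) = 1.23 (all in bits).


H(X|Y) = H(X,Y) - H(Y) = 1.48 - 1.23 = 0.25

0.25 bits


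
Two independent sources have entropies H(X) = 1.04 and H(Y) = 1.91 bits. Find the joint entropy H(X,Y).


For independent variables, H(X,Y) = H(X) + H(Y) = 1.04 + 1.91 = 2.95

2.95 bits


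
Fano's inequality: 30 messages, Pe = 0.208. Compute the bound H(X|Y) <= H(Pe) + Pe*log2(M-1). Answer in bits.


H(Pe) = -Pe*log2(Pe) - (1-Pe)*log2(1-Pe) = -0.208*log2(0.208) - 0.792*log2(0.792) = 0.471192 + 0.266451 = 0.7376. Pe*log2(M-1) = 0.208*log2(29) = 1.010460. Bound = H(Pe) + Pe*log2(M-1) = 0.471192 + 0.266451 + 1.010460 = 1.7481

1.7481 bits


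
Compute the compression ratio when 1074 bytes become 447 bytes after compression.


Ratio = original / compressed = 1074 / 447 = 2.4027

2.4027


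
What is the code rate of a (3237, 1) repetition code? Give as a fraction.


Rate = k/n = 1/3237

1/3237


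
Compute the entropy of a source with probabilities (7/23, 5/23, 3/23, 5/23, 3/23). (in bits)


H = -sum(p_i * log2(p_i)). Terms: -(7/23)*log2(7/23) = 0.522324; -(5/23)*log2(5/23) = 0.478616; -(3/23)*log2(3/23) = 0.383296; -(5/23)*log2(5/23) = 0.478616; -(3/23)*log2(3/23) = 0.383296. H = 0.522324 + 0.478616 + 0.383296 + 0.478616 + 0.383296 = 2.2461

2.2461 bits


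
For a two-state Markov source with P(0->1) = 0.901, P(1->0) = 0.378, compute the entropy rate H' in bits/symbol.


Stationary distribution: pi_0 = p10/(p01+p10) = 0.2955, pi_1 = 0.7045. Entropy rate H' = pi_0*H(p01) + pi_1*H(p10) = 0.2955*0.4658 + 0.7045*0.9566 = 0.8116

0.8116 bits/symbol


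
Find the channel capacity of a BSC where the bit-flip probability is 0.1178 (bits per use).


H(p) = -p*log2(p) - (1-p)*log2(1-p) = -0.1178*log2(0.1178) - 0.8822*log2(0.8822) = 0.363482 + 0.159521 = 0.523. C = 1 - H(p) = 1 - 0.523 = 0.477

0.477 bits


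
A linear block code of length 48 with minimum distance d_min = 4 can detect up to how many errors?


Detection capability = d_min - 1 = 4 - 1 = 3

3 errors


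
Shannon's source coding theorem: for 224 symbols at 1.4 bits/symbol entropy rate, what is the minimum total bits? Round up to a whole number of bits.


Minimum bits >= n * H = 224 * 1.4 = 313.6, rounded up to a whole number of bits = 314

314 bits


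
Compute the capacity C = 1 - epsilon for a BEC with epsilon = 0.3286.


C = 1 - epsilon = 1 - 0.3286 = 0.6714

0.6714 bits


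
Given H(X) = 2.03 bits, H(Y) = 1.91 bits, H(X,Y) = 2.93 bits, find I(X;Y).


I(X;Y) = H(X) + H(Y) - H(X,Y) = 2.03 + 1.91 - 2.93 = 1.01

1.01 bits


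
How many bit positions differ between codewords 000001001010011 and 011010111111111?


Count differing positions: . ^ ^ . ^ ^ ^ ^ . ^ . ^ ^ . . = 9 differences

9


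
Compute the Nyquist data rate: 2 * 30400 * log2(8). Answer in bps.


Rate = 2 * B * log2(M) = 2 * 30400 * 3.0 = 182400.0

182400.0 bps


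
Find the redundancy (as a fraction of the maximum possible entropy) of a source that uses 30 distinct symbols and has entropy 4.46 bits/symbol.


H_max = log2(K) = log2(30) = 4.9069 bits/symbol. Redundancy = 1 - H/H_max = 1 - 4.46/4.9069 = 1 - 0.9089 = 0.0911

0.0911


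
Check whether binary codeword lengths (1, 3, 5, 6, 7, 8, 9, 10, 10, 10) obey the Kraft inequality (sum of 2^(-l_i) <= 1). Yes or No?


Kraft sum = sum(2^(-l_i)) = 0.6885, need <= 1. Result: satisfied (a binary prefix-free code with these lengths exists)

Yes


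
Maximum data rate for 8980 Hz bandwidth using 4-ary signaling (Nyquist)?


Rate = 2 * B * log2(M) = 2 * 8980 * 2.0 = 35920.0

35920.0 bps


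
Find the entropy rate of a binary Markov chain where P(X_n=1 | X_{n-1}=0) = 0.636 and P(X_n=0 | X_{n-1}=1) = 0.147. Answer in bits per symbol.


Stationary distribution: pi_0 = p10/(p01+p10) = 0.1877, pi_1 = 0.8123. Entropy rate H' = pi_0*H(p01) + pi_1*H(p10) = 0.1877*0.946 + 0.8123*0.6023 = 0.6668

0.6668 bits/symbol


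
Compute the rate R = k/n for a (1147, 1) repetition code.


Rate = k/n = 1/1147

1/1147


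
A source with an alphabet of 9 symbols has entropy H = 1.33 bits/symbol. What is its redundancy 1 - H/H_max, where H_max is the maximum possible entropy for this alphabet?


H_max = log2(K) = log2(9) = 3.1699 bits/symbol. Redundancy = 1 - H/H_max = 1 - 1.33/3.1699 = 1 - 0.4196 = 0.5804

0.5804


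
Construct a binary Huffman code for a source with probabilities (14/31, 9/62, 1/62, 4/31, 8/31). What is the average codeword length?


Huffman construction (repeatedly merge the two least-probable nodes; each merge adds 1 bit to every symbol beneath it): 1/62 + 4/31 = 9/62; 9/62 + 9/62 = 9/31; 8/31 + 9/31 = 17/31; 14/31 + 17/31 = 1. Resulting codeword lengths (in the order the probabilities were given): (1, 3, 4, 4, 2). L_avg = sum(p_i * l_i) = 14/31*1 + 9/62*3 + 1/62*4 + 4/31*4 + 8/31*2 = 123/62 = 1.9839

1.9839 bits


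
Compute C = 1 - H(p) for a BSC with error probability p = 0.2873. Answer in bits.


H(p) = -p*log2(p) - (1-p)*log2(1-p) = -0.2873*log2(0.2873) - 0.7127*log2(0.7127) = 0.516959 + 0.348249 = 0.8652. C = 1 - H(p) = 1 - 0.8652 = 0.1348

0.1348 bits


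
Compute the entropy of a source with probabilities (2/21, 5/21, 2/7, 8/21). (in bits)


H = -sum(p_i * log2(p_i)). Terms: -(2/21)*log2(2/21) = 0.323078; -(5/21)*log2(5/21) = 0.492950; -(2/7)*log2(2/7) = 0.516387; -(8/21)*log2(8/21) = 0.530407. H = 0.323078 + 0.492950 + 0.516387 + 0.530407 = 1.8628

1.8628 bits


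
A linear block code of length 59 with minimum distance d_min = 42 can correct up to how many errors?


Correction capability = floor((d-1)/2) = floor((42-1)/2) = 20

20 errors


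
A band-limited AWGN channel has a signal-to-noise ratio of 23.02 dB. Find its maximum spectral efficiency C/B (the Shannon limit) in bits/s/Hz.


SNR_linear = 10^(23.02/10) = 200.4472; C/B = log2(1 + SNR_linear) = log2(1 + 200.4472) = 7.6543

7.6543 bits/s/Hz


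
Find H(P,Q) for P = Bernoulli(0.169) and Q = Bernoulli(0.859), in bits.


H(P,Q) = -p*log2(q) - (1-p)*log2(1-q). -0.169*log2(0.859) = 0.037057; -0.831*log2(0.141) = 2.348600. H(P,Q) = 0.037057 + 2.348600 = 2.3857

2.3857 bits


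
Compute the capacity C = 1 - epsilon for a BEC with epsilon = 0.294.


C = 1 - epsilon = 1 - 0.294 = 0.706

0.706 bits


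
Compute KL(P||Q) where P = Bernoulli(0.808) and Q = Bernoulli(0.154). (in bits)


KL = p*log2(p/q) + (1-p)*log2((1-p)/(1-q)) = 0.808*log2(0.808/0.154) + 0.192*log2(0.192/0.846) = 1.5215

1.5215 bits


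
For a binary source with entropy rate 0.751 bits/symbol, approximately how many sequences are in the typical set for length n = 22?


log2|A_typical| = nH = 22 * 0.751 = 16.522, so |A_typical| ~ 2^16.522 = 9.411e+04

9.411e+04


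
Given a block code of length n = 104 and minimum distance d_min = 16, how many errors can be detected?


Detection capability = d_min - 1 = 16 - 1 = 15

15 errors


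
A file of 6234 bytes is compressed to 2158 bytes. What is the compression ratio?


Ratio = original / compressed = 6234 / 2158 = 2.8888

2.8888


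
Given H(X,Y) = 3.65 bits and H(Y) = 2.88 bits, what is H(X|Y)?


H(X|Y) = H(X,Y) - H(Y) = 3.65 - 2.88 = 0.77

0.77 bits


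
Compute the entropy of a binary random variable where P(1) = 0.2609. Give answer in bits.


H = -p*log2(p) - (1-p)*log2(1-p). -0.2609*log2(0.2609) = 0.505737; -0.7391*log2(0.7391) = 0.322365. H = 0.505737 + 0.322365 = 0.8281

0.8281 bits


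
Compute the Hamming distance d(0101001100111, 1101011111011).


Count differing positions: ^ . . . . ^ . . ^ ^ ^ . . = 5 differences

5


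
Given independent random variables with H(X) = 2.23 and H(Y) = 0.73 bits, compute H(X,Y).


For independent variables, H(X,Y) = H(X) + H(Y) = 2.23 + 0.73 = 2.96

2.96 bits


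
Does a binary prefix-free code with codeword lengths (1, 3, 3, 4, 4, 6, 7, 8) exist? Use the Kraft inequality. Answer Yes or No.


Kraft sum = sum(2^(-l_i)) = 0.9023, need <= 1. Result: satisfied (a binary prefix-free code with these lengths exists)

Yes


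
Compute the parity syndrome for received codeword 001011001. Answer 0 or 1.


Syndrome = XOR of all bits = 0 XOR 0 XOR 1 XOR 0 XOR 1 XOR 1 XOR 0 XOR 0 XOR 1 = 0

0


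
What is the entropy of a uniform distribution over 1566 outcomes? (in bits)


H = log2(n) = log2(1566) = 10.6129

10.6129 bits


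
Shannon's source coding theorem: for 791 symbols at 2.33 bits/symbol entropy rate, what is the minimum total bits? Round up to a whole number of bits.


Minimum bits >= n * H = 791 * 2.33 = 1843.03, rounded up to a whole number of bits = 1844

1844 bits


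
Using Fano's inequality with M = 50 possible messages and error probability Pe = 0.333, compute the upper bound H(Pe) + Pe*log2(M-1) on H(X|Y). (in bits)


H(Pe) = -Pe*log2(Pe) - (1-Pe)*log2(1-Pe) = -0.333*log2(0.333) - 0.667*log2(0.667) = 0.528273 + 0.389689 = 0.918. Pe*log2(M-1) = 0.333*log2(49) = 1.869698. Bound = H(Pe) + Pe*log2(M-1) = 0.528273 + 0.389689 + 1.869698 = 2.7877

2.7877 bits


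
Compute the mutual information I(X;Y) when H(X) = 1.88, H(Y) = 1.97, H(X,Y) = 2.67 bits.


I(X;Y) = H(X) + H(Y) - H(X,Y) = 1.88 + 1.97 - 2.67 = 1.18

1.18 bits


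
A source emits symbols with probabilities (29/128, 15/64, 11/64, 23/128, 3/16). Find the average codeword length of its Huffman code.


Huffman construction (repeatedly merge the two least-probable nodes; each merge adds 1 bit to every symbol beneath it): 11/64 + 23/128 = 45/128; 3/16 + 29/128 = 53/128; 15/64 + 45/128 = 75/128; 53/128 + 75/128 = 1. Resulting codeword lengths (in the order the probabilities were given): (2, 2, 3, 3, 2). L_avg = sum(p_i * l_i) = 29/128*2 + 15/64*2 + 11/64*3 + 23/128*3 + 3/16*2 = 301/128 = 2.3516

2.3516 bits


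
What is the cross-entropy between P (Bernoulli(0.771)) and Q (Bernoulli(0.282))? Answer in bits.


H(P,Q) = -p*log2(q) - (1-p)*log2(1-q). -0.771*log2(0.282) = 1.408026; -0.229*log2(0.718) = 0.109449. H(P,Q) = 1.408026 + 0.109449 = 1.5175

1.5175 bits


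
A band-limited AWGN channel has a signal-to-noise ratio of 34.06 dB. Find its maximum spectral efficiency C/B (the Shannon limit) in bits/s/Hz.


SNR_linear = 10^(34.06/10) = 2546.8303; C/B = log2(1 + SNR_linear) = log2(1 + 2546.8303) = 11.3151

11.3151 bits/s/Hz


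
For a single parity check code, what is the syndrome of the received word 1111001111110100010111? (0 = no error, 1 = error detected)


Syndrome = XOR of all bits = 1 XOR 1 XOR 1 XOR 1 XOR 0 XOR 0 XOR 1 XOR 1 XOR 1 XOR 1 XOR 1 XOR 1 XOR 0 XOR 1 XOR 0 XOR 0 XOR 0 XOR 1 XOR 0 XOR 1 XOR 1 XOR 1 = 1

1


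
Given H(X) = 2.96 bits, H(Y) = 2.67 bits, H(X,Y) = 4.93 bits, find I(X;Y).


I(X;Y) = H(X) + H(Y) - H(X,Y) = 2.96 + 2.67 - 4.93 = 0.7

0.7 bits


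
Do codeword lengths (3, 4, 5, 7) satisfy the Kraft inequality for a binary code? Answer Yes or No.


Kraft sum = sum(2^(-l_i)) = 0.2266, need <= 1. Result: satisfied (a binary prefix-free code with these lengths exists)

Yes


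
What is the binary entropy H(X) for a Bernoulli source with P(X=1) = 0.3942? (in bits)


H = -p*log2(p) - (1-p)*log2(1-p). -0.3942*log2(0.3942) = 0.529411; -0.6058*log2(0.6058) = 0.438046. H = 0.529411 + 0.438046 = 0.9675

0.9675 bits


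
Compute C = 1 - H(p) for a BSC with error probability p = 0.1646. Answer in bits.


H(p) = -p*log2(p) - (1-p)*log2(1-p) = -0.1646*log2(0.1646) - 0.8354*log2(0.8354) = 0.428448 + 0.216754 = 0.6452. C = 1 - H(p) = 1 - 0.6452 = 0.3548

0.3548 bits


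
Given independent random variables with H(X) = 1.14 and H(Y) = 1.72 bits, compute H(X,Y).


For independent variables, H(X,Y) = H(X) + H(Y) = 1.14 + 1.72 = 2.86

2.86 bits


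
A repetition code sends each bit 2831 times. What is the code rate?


Rate = k/n = 1/2831

1/2831


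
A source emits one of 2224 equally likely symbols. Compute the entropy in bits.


H = log2(n) = log2(2224) = 11.1189

11.1189 bits


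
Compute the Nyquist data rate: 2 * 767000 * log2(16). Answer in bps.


Rate = 2 * B * log2(M) = 2 * 767000 * 4.0 = 6136000.0

6136000.0 bps


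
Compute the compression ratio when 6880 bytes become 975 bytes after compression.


Ratio = original / compressed = 6880 / 975 = 7.0564

7.0564


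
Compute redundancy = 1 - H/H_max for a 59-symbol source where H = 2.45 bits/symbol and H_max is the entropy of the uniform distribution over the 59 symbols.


H_max = log2(K) = log2(59) = 5.8826 bits/symbol. Redundancy = 1 - H/H_max = 1 - 2.45/5.8826 = 1 - 0.4165 = 0.5835

0.5835


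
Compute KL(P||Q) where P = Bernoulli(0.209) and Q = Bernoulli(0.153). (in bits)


KL = p*log2(p/q) + (1-p)*log2((1-p)/(1-q)) = 0.209*log2(0.209/0.153) + 0.791*log2(0.791/0.847) = 0.016

0.016 bits


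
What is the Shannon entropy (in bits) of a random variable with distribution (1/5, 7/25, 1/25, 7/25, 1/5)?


H = -sum(p_i * log2(p_i)). Terms: -(1/5)*log2(1/5) = 0.464386; -(7/25)*log2(7/25) = 0.514220; -(1/25)*log2(1/25) = 0.185754; -(7/25)*log2(7/25) = 0.514220; -(1/5)*log2(1/5) = 0.464386. H = 0.464386 + 0.514220 + 0.185754 + 0.514220 + 0.464386 = 2.143

2.143 bits


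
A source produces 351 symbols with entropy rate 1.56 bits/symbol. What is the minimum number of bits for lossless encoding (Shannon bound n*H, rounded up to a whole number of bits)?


Minimum bits >= n * H = 351 * 1.56 = 547.56, rounded up to a whole number of bits = 548

548 bits


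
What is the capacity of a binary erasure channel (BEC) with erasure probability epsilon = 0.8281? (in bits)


C = 1 - epsilon = 1 - 0.8281 = 0.1719

0.1719 bits


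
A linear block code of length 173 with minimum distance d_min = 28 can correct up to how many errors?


Correction capability = floor((d-1)/2) = floor((28-1)/2) = 13

13 errors


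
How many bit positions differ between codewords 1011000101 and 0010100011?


Count differing positions: ^ . . ^ ^ . . ^ ^ . = 5 differences

5


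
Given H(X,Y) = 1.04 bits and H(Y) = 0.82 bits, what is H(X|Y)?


H(X|Y) = H(X,Y) - H(Y) = 1.04 - 0.82 = 0.22

0.22 bits


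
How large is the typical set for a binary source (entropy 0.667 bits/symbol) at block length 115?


log2|A_typical| = nH = 115 * 0.667 = 76.705, so |A_typical| ~ 2^76.705 = 1.232e+23

1.232e+23


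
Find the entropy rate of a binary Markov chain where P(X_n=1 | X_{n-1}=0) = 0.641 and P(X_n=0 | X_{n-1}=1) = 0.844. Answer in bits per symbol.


Stationary distribution: pi_0 = p10/(p01+p10) = 0.5684, pi_1 = 0.4316. Entropy rate H' = pi_0*H(p01) + pi_1*H(p10) = 0.5684*0.9418 + 0.4316*0.6247 = 0.8049

0.8049 bits/symbol


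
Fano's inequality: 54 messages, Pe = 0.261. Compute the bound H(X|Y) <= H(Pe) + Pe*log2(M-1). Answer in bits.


H(Pe) = -Pe*log2(Pe) - (1-Pe)*log2(1-Pe) = -0.261*log2(0.261) - 0.739*log2(0.739) = 0.505786 + 0.322465 = 0.8283. Pe*log2(M-1) = 0.261*log2(53) = 1.494987. Bound = H(Pe) + Pe*log2(M-1) = 0.505786 + 0.322465 + 1.494987 = 2.3232

2.3232 bits


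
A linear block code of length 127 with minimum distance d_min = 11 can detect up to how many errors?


Detection capability = d_min - 1 = 11 - 1 = 10

10 errors


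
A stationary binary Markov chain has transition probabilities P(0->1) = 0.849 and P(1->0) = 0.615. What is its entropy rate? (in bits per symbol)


Stationary distribution: pi_0 = p10/(p01+p10) = 0.4201, pi_1 = 0.5799. Entropy rate H' = pi_0*H(p01) + pi_1*H(p10) = 0.4201*0.6123 + 0.5799*0.9615 = 0.8148

0.8148 bits/symbol


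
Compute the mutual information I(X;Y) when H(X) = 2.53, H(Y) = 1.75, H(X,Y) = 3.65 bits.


I(X;Y) = H(X) + H(Y) - H(X,Y) = 2.53 + 1.75 - 3.65 = 0.63

0.63 bits


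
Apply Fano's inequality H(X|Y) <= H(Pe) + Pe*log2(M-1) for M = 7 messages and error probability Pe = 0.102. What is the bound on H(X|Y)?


H(Pe) = -Pe*log2(Pe) - (1-Pe)*log2(1-Pe) = -0.102*log2(0.102) - 0.898*log2(0.898) = 0.335923 + 0.139381 = 0.4753. Pe*log2(M-1) = 0.102*log2(6) = 0.263666. Bound = H(Pe) + Pe*log2(M-1) = 0.335923 + 0.139381 + 0.263666 = 0.739

0.739 bits


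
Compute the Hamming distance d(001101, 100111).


Count differing positions: ^ . ^ . ^ . = 3 differences

3


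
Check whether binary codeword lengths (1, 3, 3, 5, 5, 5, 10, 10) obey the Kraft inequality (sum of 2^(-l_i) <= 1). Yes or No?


Kraft sum = sum(2^(-l_i)) = 0.8457, need <= 1. Result: satisfied (a binary prefix-free code with these lengths exists)

Yes


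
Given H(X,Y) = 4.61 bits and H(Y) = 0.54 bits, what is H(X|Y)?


H(X|Y) = H(X,Y) - H(Y) = 4.61 - 0.54 = 4.07

4.07 bits


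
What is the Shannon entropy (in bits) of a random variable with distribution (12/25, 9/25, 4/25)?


H = -sum(p_i * log2(p_i)). Terms: -(12/25)*log2(12/25) = 0.508269; -(9/25)*log2(9/25) = 0.530615; -(4/25)*log2(4/25) = 0.423017. H = 0.508269 + 0.530615 + 0.423017 = 1.4619

1.4619 bits


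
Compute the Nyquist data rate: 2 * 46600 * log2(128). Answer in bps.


Rate = 2 * B * log2(M) = 2 * 46600 * 7.0 = 652400.0

652400.0 bps


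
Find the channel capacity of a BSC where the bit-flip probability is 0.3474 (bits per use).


H(p) = -p*log2(p) - (1-p)*log2(1-p) = -0.3474*log2(0.3474) - 0.6526*log2(0.6526) = 0.529900 + 0.401825 = 0.9317. C = 1 - H(p) = 1 - 0.9317 = 0.0683

0.0683 bits


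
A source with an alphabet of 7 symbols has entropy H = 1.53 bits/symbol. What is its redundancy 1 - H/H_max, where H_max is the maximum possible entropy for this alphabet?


H_max = log2(K) = log2(7) = 2.8074 bits/symbol. Redundancy = 1 - H/H_max = 1 - 1.53/2.8074 = 1 - 0.545 = 0.455

0.455


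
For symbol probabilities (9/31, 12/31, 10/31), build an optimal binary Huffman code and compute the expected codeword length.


Huffman construction (repeatedly merge the two least-probable nodes; each merge adds 1 bit to every symbol beneath it): 9/31 + 10/31 = 19/31; 12/31 + 19/31 = 1. Resulting codeword lengths (in the order the probabilities were given): (2, 1, 2). L_avg = sum(p_i * l_i) = 9/31*2 + 12/31*1 + 10/31*2 = 50/31 = 1.6129

1.6129 bits


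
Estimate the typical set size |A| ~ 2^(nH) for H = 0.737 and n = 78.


log2|A_typical| = nH = 78 * 0.737 = 57.486, so |A_typical| ~ 2^57.486 = 2.018e+17

2.018e+17


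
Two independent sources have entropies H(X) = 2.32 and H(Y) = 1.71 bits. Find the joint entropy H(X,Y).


For independent variables, H(X,Y) = H(X) + H(Y) = 2.32 + 1.71 = 4.03

4.03 bits


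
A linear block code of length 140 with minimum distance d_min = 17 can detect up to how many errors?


Detection capability = d_min - 1 = 17 - 1 = 16

16 errors


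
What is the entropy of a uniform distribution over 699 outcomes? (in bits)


H = log2(n) = log2(699) = 9.4491

9.4491 bits


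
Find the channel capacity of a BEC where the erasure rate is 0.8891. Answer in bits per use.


C = 1 - epsilon = 1 - 0.8891 = 0.1109

0.1109 bits


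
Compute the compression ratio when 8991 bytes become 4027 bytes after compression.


Ratio = original / compressed = 8991 / 4027 = 2.2327

2.2327


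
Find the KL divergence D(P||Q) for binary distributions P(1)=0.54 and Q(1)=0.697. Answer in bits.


KL = p*log2(p/q) + (1-p)*log2((1-p)/(1-q)) = 0.54*log2(0.54/0.697) + 0.46*log2(0.46/0.303) = 0.0782

0.0782 bits


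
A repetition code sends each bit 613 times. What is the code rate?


Rate = k/n = 1/613

1/613


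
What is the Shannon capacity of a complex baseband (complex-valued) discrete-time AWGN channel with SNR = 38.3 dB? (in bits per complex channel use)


SNR_linear = 10^(38.3/10) = 6760.8298; C = log2(1 + SNR_linear) = log2(1 + 6760.8298) = 12.7232

12.7232 bits/channel use


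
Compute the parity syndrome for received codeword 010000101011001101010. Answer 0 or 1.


Syndrome = XOR of all bits = 0 XOR 1 XOR 0 XOR 0 XOR 0 XOR 0 XOR 1 XOR 0 XOR 1 XOR 0 XOR 1 XOR 1 XOR 0 XOR 0 XOR 1 XOR 1 XOR 0 XOR 1 XOR 0 XOR 1 XOR 0 = 1

1


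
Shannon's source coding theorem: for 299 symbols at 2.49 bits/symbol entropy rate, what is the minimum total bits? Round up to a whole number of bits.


Minimum bits >= n * H = 299 * 2.49 = 744.51, rounded up to a whole number of bits = 745

745 bits


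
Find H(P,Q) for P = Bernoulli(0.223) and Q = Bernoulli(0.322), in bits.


H(P,Q) = -p*log2(q) - (1-p)*log2(1-q). -0.223*log2(0.322) = 0.364575; -0.777*log2(0.678) = 0.435619. H(P,Q) = 0.364575 + 0.435619 = 0.8002

0.8002 bits


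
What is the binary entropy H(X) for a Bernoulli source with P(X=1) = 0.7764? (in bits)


H = -p*log2(p) - (1-p)*log2(1-p). -0.7764*log2(0.7764) = 0.283485; -0.2236*log2(0.2236) = 0.483201. H = 0.283485 + 0.483201 = 0.7667

0.7667 bits


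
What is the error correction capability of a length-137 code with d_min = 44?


Correction capability = floor((d-1)/2) = floor((44-1)/2) = 21

21 errors


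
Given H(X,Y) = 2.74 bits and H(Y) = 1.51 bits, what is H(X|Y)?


H(X|Y) = H(X,Y) - H(Y) = 2.74 - 1.51 = 1.23

1.23 bits


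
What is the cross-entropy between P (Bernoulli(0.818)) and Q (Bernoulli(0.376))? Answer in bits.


H(P,Q) = -p*log2(q) - (1-p)*log2(1-q). -0.818*log2(0.376) = 1.154358; -0.182*log2(0.624) = 0.123830. H(P,Q) = 1.154358 + 0.123830 = 1.2782

1.2782 bits


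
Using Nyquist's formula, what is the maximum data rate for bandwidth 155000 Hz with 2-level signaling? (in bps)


Rate = 2 * B * log2(M) = 2 * 155000 * 1.0 = 310000.0

310000.0 bps


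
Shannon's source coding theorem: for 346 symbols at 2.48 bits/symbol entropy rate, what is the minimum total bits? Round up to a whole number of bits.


Minimum bits >= n * H = 346 * 2.48 = 858.08, rounded up to a whole number of bits = 859

859 bits


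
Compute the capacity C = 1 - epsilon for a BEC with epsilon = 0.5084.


C = 1 - epsilon = 1 - 0.5084 = 0.4916

0.4916 bits


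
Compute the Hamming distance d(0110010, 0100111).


Count differing positions: . . ^ . ^ . ^ = 3 differences

3


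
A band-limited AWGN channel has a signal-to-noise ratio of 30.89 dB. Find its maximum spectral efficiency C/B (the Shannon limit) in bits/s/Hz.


SNR_linear = 10^(30.89/10) = 1227.4392; C/B = log2(1 + SNR_linear) = log2(1 + 1227.4392) = 10.2626

10.2626 bits/s/Hz


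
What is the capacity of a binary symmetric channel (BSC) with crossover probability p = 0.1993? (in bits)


H(p) = -p*log2(p) - (1-p)*log2(1-p) = -0.1993*log2(0.1993) - 0.8007*log2(0.8007) = 0.463768 + 0.256757 = 0.7205. C = 1 - H(p) = 1 - 0.7205 = 0.2795

0.2795 bits


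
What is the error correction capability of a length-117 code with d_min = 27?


Correction capability = floor((d-1)/2) = floor((27-1)/2) = 13

13 errors


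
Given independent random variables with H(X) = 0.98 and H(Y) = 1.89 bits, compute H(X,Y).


For independent variables, H(X,Y) = H(X) + H(Y) = 0.98 + 1.89 = 2.87

2.87 bits


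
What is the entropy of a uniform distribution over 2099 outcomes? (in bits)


H = log2(n) = log2(2099) = 11.0355

11.0355 bits


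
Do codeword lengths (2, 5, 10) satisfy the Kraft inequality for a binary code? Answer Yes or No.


Kraft sum = sum(2^(-l_i)) = 0.2822, need <= 1. Result: satisfied (a binary prefix-free code with these lengths exists)

Yes


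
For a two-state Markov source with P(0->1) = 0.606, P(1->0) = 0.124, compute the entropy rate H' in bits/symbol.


Stationary distribution: pi_0 = p10/(p01+p10) = 0.1699, pi_1 = 0.8301. Entropy rate H' = pi_0*H(p01) + pi_1*H(p10) = 0.1699*0.9673 + 0.8301*0.5408 = 0.6132

0.6132 bits/symbol


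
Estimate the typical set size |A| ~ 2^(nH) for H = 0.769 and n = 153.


log2|A_typical| = nH = 153 * 0.769 = 117.657, so |A_typical| ~ 2^117.657 = 2.620e+35

2.620e+35


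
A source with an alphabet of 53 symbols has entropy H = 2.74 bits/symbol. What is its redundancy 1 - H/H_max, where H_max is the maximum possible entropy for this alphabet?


H_max = log2(K) = log2(53) = 5.7279 bits/symbol. Redundancy = 1 - H/H_max = 1 - 2.74/5.7279 = 1 - 0.4784 = 0.5216

0.5216


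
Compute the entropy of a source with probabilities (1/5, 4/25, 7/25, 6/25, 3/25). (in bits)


H = -sum(p_i * log2(p_i)). Terms: -(1/5)*log2(1/5) = 0.464386; -(4/25)*log2(4/25) = 0.423017; -(7/25)*log2(7/25) = 0.514220; -(6/25)*log2(6/25) = 0.494134; -(3/25)*log2(3/25) = 0.367067. H = 0.464386 + 0.423017 + 0.514220 + 0.494134 + 0.367067 = 2.2628

2.2628 bits


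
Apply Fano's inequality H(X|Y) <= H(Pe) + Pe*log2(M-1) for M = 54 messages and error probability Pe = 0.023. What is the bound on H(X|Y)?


H(Pe) = -Pe*log2(Pe) - (1-Pe)*log2(1-Pe) = -0.023*log2(0.023) - 0.977*log2(0.977) = 0.125171 + 0.032797 = 0.158. Pe*log2(M-1) = 0.023*log2(53) = 0.131742. Bound = H(Pe) + Pe*log2(M-1) = 0.125171 + 0.032797 + 0.131742 = 0.2897

0.2897 bits


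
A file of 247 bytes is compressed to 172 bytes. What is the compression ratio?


Ratio = original / compressed = 247 / 172 = 1.436

1.436


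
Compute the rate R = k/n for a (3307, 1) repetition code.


Rate = k/n = 1/3307

1/3307


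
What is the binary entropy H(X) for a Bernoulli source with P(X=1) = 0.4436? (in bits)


H = -p*log2(p) - (1-p)*log2(1-p). -0.4436*log2(0.4436) = 0.520196; -0.5564*log2(0.5564) = 0.470606. H = 0.520196 + 0.470606 = 0.9908

0.9908 bits


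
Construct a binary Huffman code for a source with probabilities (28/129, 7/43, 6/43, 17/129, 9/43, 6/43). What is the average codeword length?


Huffman construction (repeatedly merge the two least-probable nodes; each merge adds 1 bit to every symbol beneath it): 17/129 + 6/43 = 35/129; 6/43 + 7/43 = 13/43; 9/43 + 28/129 = 55/129; 35/129 + 13/43 = 74/129; 55/129 + 74/129 = 1. Resulting codeword lengths (in the order the probabilities were given): (2, 3, 3, 3, 2, 3). L_avg = sum(p_i * l_i) = 28/129*2 + 7/43*3 + 6/43*3 + 17/129*3 + 9/43*2 + 6/43*3 = 332/129 = 2.5736

2.5736 bits


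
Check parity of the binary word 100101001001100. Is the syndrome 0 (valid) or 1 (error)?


Syndrome = XOR of all bits = 1 XOR 0 XOR 0 XOR 1 XOR 0 XOR 1 XOR 0 XOR 0 XOR 1 XOR 0 XOR 0 XOR 1 XOR 1 XOR 0 XOR 0 = 0

0


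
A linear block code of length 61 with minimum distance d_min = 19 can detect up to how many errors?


Detection capability = d_min - 1 = 19 - 1 = 18

18 errors


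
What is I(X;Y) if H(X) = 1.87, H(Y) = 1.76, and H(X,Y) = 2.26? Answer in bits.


I(X;Y) = H(X) + H(Y) - H(X,Y) = 1.87 + 1.76 - 2.26 = 1.37

1.37 bits


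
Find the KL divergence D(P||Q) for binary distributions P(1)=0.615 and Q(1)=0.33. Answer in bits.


KL = p*log2(p/q) + (1-p)*log2((1-p)/(1-q)) = 0.615*log2(0.615/0.33) + 0.385*log2(0.385/0.67) = 0.2446

0.2446 bits


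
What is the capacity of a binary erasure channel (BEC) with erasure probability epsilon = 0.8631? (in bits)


C = 1 - epsilon = 1 - 0.8631 = 0.1369

0.1369 bits


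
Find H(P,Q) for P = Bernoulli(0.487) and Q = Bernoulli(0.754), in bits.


H(P,Q) = -p*log2(q) - (1-p)*log2(1-q). -0.487*log2(0.754) = 0.198386; -0.513*log2(0.246) = 1.037937. H(P,Q) = 0.198386 + 1.037937 = 1.2363

1.2363 bits


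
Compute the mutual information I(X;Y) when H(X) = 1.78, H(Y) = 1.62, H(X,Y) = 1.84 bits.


I(X;Y) = H(X) + H(Y) - H(X,Y) = 1.78 + 1.62 - 1.84 = 1.56

1.56 bits


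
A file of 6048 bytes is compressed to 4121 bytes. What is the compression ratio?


Ratio = original / compressed = 6048 / 4121 = 1.4676

1.4676


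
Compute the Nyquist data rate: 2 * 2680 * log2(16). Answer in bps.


Rate = 2 * B * log2(M) = 2 * 2680 * 4.0 = 21440.0

21440.0 bps


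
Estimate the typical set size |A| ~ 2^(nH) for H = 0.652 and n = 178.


log2|A_typical| = nH = 178 * 0.652 = 116.056, so |A_typical| ~ 2^116.056 = 8.636e+34

8.636e+34


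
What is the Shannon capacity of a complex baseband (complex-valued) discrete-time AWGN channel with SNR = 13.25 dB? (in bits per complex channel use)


SNR_linear = 10^(13.25/10) = 21.1349; C = log2(1 + SNR_linear) = log2(1 + 21.1349) = 4.4683

4.4683 bits/channel use


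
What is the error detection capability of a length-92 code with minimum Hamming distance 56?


Detection capability = d_min - 1 = 56 - 1 = 55

55 errors


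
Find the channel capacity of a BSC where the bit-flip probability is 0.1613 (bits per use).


H(p) = -p*log2(p) - (1-p)*log2(1-p) = -0.1613*log2(0.1613) - 0.8387*log2(0.8387) = 0.424571 + 0.212840 = 0.6374. C = 1 - H(p) = 1 - 0.6374 = 0.3626

0.3626 bits


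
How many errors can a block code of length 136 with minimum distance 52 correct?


Correction capability = floor((d-1)/2) = floor((52-1)/2) = 25

25 errors


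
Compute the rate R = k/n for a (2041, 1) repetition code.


Rate = k/n = 1/2041

1/2041


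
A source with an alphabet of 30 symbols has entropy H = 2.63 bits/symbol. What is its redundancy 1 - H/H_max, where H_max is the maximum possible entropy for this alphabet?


H_max = log2(K) = log2(30) = 4.9069 bits/symbol. Redundancy = 1 - H/H_max = 1 - 2.63/4.9069 = 1 - 0.536 = 0.464

0.464


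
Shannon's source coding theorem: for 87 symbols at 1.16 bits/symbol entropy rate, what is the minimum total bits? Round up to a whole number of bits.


Minimum bits >= n * H = 87 * 1.16 = 100.92, rounded up to a whole number of bits = 101

101 bits


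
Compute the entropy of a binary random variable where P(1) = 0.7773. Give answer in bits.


H = -p*log2(p) - (1-p)*log2(1-p). -0.7773*log2(0.7773) = 0.282515; -0.2227*log2(0.2227) = 0.482552. H = 0.282515 + 0.482552 = 0.7651

0.7651 bits


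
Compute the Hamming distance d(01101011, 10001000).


Count differing positions: ^ ^ ^ . . . ^ ^ = 5 differences

5


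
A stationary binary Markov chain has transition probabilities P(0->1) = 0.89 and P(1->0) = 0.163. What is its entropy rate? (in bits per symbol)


Stationary distribution: pi_0 = p10/(p01+p10) = 0.1548, pi_1 = 0.8452. Entropy rate H' = pi_0*H(p01) + pi_1*H(p10) = 0.1548*0.4999 + 0.8452*0.6414 = 0.6195

0.6195 bits/symbol


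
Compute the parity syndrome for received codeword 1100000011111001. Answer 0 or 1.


Syndrome = XOR of all bits = 1 XOR 1 XOR 0 XOR 0 XOR 0 XOR 0 XOR 0 XOR 0 XOR 1 XOR 1 XOR 1 XOR 1 XOR 1 XOR 0 XOR 0 XOR 1 = 0

0


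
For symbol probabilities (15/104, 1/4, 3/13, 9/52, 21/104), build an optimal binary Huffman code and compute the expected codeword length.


Huffman construction (repeatedly merge the two least-probable nodes; each merge adds 1 bit to every symbol beneath it): 15/104 + 9/52 = 33/104; 21/104 + 3/13 = 45/104; 1/4 + 33/104 = 59/104; 45/104 + 59/104 = 1. Resulting codeword lengths (in the order the probabilities were given): (3, 2, 2, 3, 2). L_avg = sum(p_i * l_i) = 15/104*3 + 1/4*2 + 3/13*2 + 9/52*3 + 21/104*2 = 241/104 = 2.3173

2.3173 bits
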